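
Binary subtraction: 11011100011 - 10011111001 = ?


Align and subtract column by column (LSB to MSB, borrowing when needed):
  11011100011
- 10011111001
  -----------
  col 0: (1 - 0 borrow-in) - 1 → 1 - 1 = 0, borrow out 0
  col 1: (1 - 0 borrow-in) - 0 → 1 - 0 = 1, borrow out 0
  col 2: (0 - 0 borrow-in) - 0 → 0 - 0 = 0, borrow out 0
  col 3: (0 - 0 borrow-in) - 1 → borrow from next column: (0+2) - 1 = 1, borrow out 1
  col 4: (0 - 1 borrow-in) - 1 → borrow from next column: (-1+2) - 1 = 0, borrow out 1
  col 5: (1 - 1 borrow-in) - 1 → borrow from next column: (0+2) - 1 = 1, borrow out 1
  col 6: (1 - 1 borrow-in) - 1 → borrow from next column: (0+2) - 1 = 1, borrow out 1
  col 7: (1 - 1 borrow-in) - 1 → borrow from next column: (0+2) - 1 = 1, borrow out 1
  col 8: (0 - 1 borrow-in) - 0 → borrow from next column: (-1+2) - 0 = 1, borrow out 1
  col 9: (1 - 1 borrow-in) - 0 → 0 - 0 = 0, borrow out 0
  col 10: (1 - 0 borrow-in) - 1 → 1 - 1 = 0, borrow out 0
Reading bits MSB→LSB: 00111101010
Strip leading zeros: 111101010
= 111101010


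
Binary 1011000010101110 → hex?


Group into 4-bit nibbles: 1011000010101110
  1011 = B
  0000 = 0
  1010 = A
  1110 = E
= 0xB0AE


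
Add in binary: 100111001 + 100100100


Align and add column by column (LSB to MSB, carry propagating):
  0100111001
+ 0100100100
  ----------
  col 0: 1 + 0 + 0 (carry in) = 1 → bit 1, carry out 0
  col 1: 0 + 0 + 0 (carry in) = 0 → bit 0, carry out 0
  col 2: 0 + 1 + 0 (carry in) = 1 → bit 1, carry out 0
  col 3: 1 + 0 + 0 (carry in) = 1 → bit 1, carry out 0
  col 4: 1 + 0 + 0 (carry in) = 1 → bit 1, carry out 0
  col 5: 1 + 1 + 0 (carry in) = 2 → bit 0, carry out 1
  col 6: 0 + 0 + 1 (carry in) = 1 → bit 1, carry out 0
  col 7: 0 + 0 + 0 (carry in) = 0 → bit 0, carry out 0
  col 8: 1 + 1 + 0 (carry in) = 2 → bit 0, carry out 1
  col 9: 0 + 0 + 1 (carry in) = 1 → bit 1, carry out 0
Reading bits MSB→LSB: 1001011101
Strip leading zeros: 1001011101
= 1001011101


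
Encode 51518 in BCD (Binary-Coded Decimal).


Each digit → 4-bit binary:
  5 → 0101
  1 → 0001
  5 → 0101
  1 → 0001
  8 → 1000
= 0101 0001 0101 0001 1000


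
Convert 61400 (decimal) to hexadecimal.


Divide by 16 repeatedly:
61400 ÷ 16 = 3837 remainder 8 (8)
3837 ÷ 16 = 239 remainder 13 (D)
239 ÷ 16 = 14 remainder 15 (F)
14 ÷ 16 = 0 remainder 14 (E)
Reading remainders bottom-up:
= 0xEFD8


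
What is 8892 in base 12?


Divide by 12 repeatedly:
8892 ÷ 12 = 741 remainder 0
741 ÷ 12 = 61 remainder 9
61 ÷ 12 = 5 remainder 1
5 ÷ 12 = 0 remainder 5
Reading remainders bottom-up:
= 5190


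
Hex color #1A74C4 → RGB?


Hex: #1A74C4
R = 1A₁₆ = 26
G = 74₁₆ = 116
B = C4₁₆ = 196
= RGB(26, 116, 196)


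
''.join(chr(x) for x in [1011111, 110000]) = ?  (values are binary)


Codes (binary): 1011111 110000
Per-code ASCII lookup:
  1011111 = 95  (special character) → '_'
  110000 = 48  (range 48-57: digits, 48 - 48 = 0) → '0'
= '_0'


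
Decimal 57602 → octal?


Divide by 8 repeatedly:
57602 ÷ 8 = 7200 remainder 2
7200 ÷ 8 = 900 remainder 0
900 ÷ 8 = 112 remainder 4
112 ÷ 8 = 14 remainder 0
14 ÷ 8 = 1 remainder 6
1 ÷ 8 = 0 remainder 1
Reading remainders bottom-up:
= 0o160402


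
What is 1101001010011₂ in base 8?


Group into 3-bit groups: 001101001010011
  001 = 1
  101 = 5
  001 = 1
  010 = 2
  011 = 3
= 0o15123


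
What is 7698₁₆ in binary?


Each hex digit → 4 binary bits:
  7 = 0111
  6 = 0110
  9 = 1001
  8 = 1000
Concatenate: 0111 0110 1001 1000
= 0111011010011000


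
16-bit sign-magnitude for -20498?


Sign bit: 1 (negative)
Magnitude: 20498 = 101000000010010
= 1101000000010010


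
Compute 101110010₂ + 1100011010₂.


Align and add column by column (LSB to MSB, carry propagating):
  00101110010
+ 01100011010
  -----------
  col 0: 0 + 0 + 0 (carry in) = 0 → bit 0, carry out 0
  col 1: 1 + 1 + 0 (carry in) = 2 → bit 0, carry out 1
  col 2: 0 + 0 + 1 (carry in) = 1 → bit 1, carry out 0
  col 3: 0 + 1 + 0 (carry in) = 1 → bit 1, carry out 0
  col 4: 1 + 1 + 0 (carry in) = 2 → bit 0, carry out 1
  col 5: 1 + 0 + 1 (carry in) = 2 → bit 0, carry out 1
  col 6: 1 + 0 + 1 (carry in) = 2 → bit 0, carry out 1
  col 7: 0 + 0 + 1 (carry in) = 1 → bit 1, carry out 0
  col 8: 1 + 1 + 0 (carry in) = 2 → bit 0, carry out 1
  col 9: 0 + 1 + 1 (carry in) = 2 → bit 0, carry out 1
  col 10: 0 + 0 + 1 (carry in) = 1 → bit 1, carry out 0
Reading bits MSB→LSB: 10010001100
Strip leading zeros: 10010001100
= 10010001100


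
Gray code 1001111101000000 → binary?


Gray code: 1001111101000000
MSB stays the same: 1
Each subsequent bit = prev_binary XOR current_gray:
  B[1] = 1 XOR 0 = 1
  B[2] = 1 XOR 0 = 1
  B[3] = 1 XOR 1 = 0
  B[4] = 0 XOR 1 = 1
  B[5] = 1 XOR 1 = 0
  B[6] = 0 XOR 1 = 1
  B[7] = 1 XOR 1 = 0
  B[8] = 0 XOR 0 = 0
  B[9] = 0 XOR 1 = 1
  B[10] = 1 XOR 0 = 1
  B[11] = 1 XOR 0 = 1
  B[12] = 1 XOR 0 = 1
  B[13] = 1 XOR 0 = 1
  B[14] = 1 XOR 0 = 1
  B[15] = 1 XOR 0 = 1
= 1110101001111111 (60031 decimal)


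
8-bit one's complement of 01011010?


Original: 01011010
Invert all bits:
  bit 0: 0 → 1
  bit 1: 1 → 0
  bit 2: 0 → 1
  bit 3: 1 → 0
  bit 4: 1 → 0
  bit 5: 0 → 1
  bit 6: 1 → 0
  bit 7: 0 → 1
= 10100101


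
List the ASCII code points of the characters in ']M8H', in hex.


String: ']M8H'  (4 characters)
Per-character ASCII lookup:
  ']': special character: ']' = 93 → 0x5D
  'M': uppercase starts at 65: 'M' = 65 + 12 = 77 → 0x4D
  '8': digits start at 48: '8' = 48 + 8 = 56 → 0x38
  'H': uppercase starts at 65: 'H' = 65 + 7 = 72 → 0x48
= 0x5D 0x4D 0x38 0x48


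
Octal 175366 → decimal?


Positional values:
Position 0: 6 × 8^0 = 6
Position 1: 6 × 8^1 = 48
Position 2: 3 × 8^2 = 192
Position 3: 5 × 8^3 = 2560
Position 4: 7 × 8^4 = 28672
Position 5: 1 × 8^5 = 32768
Sum = 6 + 48 + 192 + 2560 + 28672 + 32768
= 64246


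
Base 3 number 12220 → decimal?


Positional values (base 3):
  0 × 3^0 = 0 × 1 = 0
  2 × 3^1 = 2 × 3 = 6
  2 × 3^2 = 2 × 9 = 18
  2 × 3^3 = 2 × 27 = 54
  1 × 3^4 = 1 × 81 = 81
Sum = 0 + 6 + 18 + 54 + 81
= 159


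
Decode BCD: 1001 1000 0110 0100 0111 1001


Each 4-bit group → digit:
  1001 → 9
  1000 → 8
  0110 → 6
  0100 → 4
  0111 → 7
  1001 → 9
= 986479


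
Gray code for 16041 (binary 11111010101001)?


Binary: 11111010101001
Gray code: G = B XOR (B >> 1)
B >> 1 = 01111101010100
11111010101001 XOR 01111101010100:
  1 XOR 0 = 1
  1 XOR 1 = 0
  1 XOR 1 = 0
  1 XOR 1 = 0
  1 XOR 1 = 0
  0 XOR 1 = 1
  1 XOR 0 = 1
  0 XOR 1 = 1
  1 XOR 0 = 1
  0 XOR 1 = 1
  1 XOR 0 = 1
  0 XOR 1 = 1
  0 XOR 0 = 0
  1 XOR 0 = 1
= 10000111111101


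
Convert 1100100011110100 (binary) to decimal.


Positional values:
Bit 2: 1 × 2^2 = 4
Bit 4: 1 × 2^4 = 16
Bit 5: 1 × 2^5 = 32
Bit 6: 1 × 2^6 = 64
Bit 7: 1 × 2^7 = 128
Bit 11: 1 × 2^11 = 2048
Bit 14: 1 × 2^14 = 16384
Bit 15: 1 × 2^15 = 32768
Sum = 4 + 16 + 32 + 64 + 128 + 2048 + 16384 + 32768
= 51444


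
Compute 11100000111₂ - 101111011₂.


Align and subtract column by column (LSB to MSB, borrowing when needed):
  11100000111
- 00101111011
  -----------
  col 0: (1 - 0 borrow-in) - 1 → 1 - 1 = 0, borrow out 0
  col 1: (1 - 0 borrow-in) - 1 → 1 - 1 = 0, borrow out 0
  col 2: (1 - 0 borrow-in) - 0 → 1 - 0 = 1, borrow out 0
  col 3: (0 - 0 borrow-in) - 1 → borrow from next column: (0+2) - 1 = 1, borrow out 1
  col 4: (0 - 1 borrow-in) - 1 → borrow from next column: (-1+2) - 1 = 0, borrow out 1
  col 5: (0 - 1 borrow-in) - 1 → borrow from next column: (-1+2) - 1 = 0, borrow out 1
  col 6: (0 - 1 borrow-in) - 1 → borrow from next column: (-1+2) - 1 = 0, borrow out 1
  col 7: (0 - 1 borrow-in) - 0 → borrow from next column: (-1+2) - 0 = 1, borrow out 1
  col 8: (1 - 1 borrow-in) - 1 → borrow from next column: (0+2) - 1 = 1, borrow out 1
  col 9: (1 - 1 borrow-in) - 0 → 0 - 0 = 0, borrow out 0
  col 10: (1 - 0 borrow-in) - 0 → 1 - 0 = 1, borrow out 0
Reading bits MSB→LSB: 10110001100
Strip leading zeros: 10110001100
= 10110001100


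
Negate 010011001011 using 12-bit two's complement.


Original: 010011001011
Step 1 - Invert all bits: 101100110100
Step 2 - Add 1: 101100110100 + 1
= 101100110101 (represents -1227)


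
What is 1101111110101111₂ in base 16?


Group into 4-bit nibbles: 1101111110101111
  1101 = D
  1111 = F
  1010 = A
  1111 = F
= 0xDFAF


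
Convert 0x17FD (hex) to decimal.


Positional values:
Position 0: D × 16^0 = 13 × 1 = 13
Position 1: F × 16^1 = 15 × 16 = 240
Position 2: 7 × 16^2 = 7 × 256 = 1792
Position 3: 1 × 16^3 = 1 × 4096 = 4096
Sum = 13 + 240 + 1792 + 4096
= 6141


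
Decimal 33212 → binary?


Divide by 2 repeatedly:
33212 ÷ 2 = 16606 remainder 0
16606 ÷ 2 = 8303 remainder 0
8303 ÷ 2 = 4151 remainder 1
4151 ÷ 2 = 2075 remainder 1
2075 ÷ 2 = 1037 remainder 1
1037 ÷ 2 = 518 remainder 1
518 ÷ 2 = 259 remainder 0
259 ÷ 2 = 129 remainder 1
129 ÷ 2 = 64 remainder 1
64 ÷ 2 = 32 remainder 0
32 ÷ 2 = 16 remainder 0
16 ÷ 2 = 8 remainder 0
8 ÷ 2 = 4 remainder 0
4 ÷ 2 = 2 remainder 0
2 ÷ 2 = 1 remainder 0
1 ÷ 2 = 0 remainder 1
Reading remainders bottom-up:
= 1000000110111100


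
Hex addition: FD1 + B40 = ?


Align and add column by column (LSB to MSB, each column mod 16 with carry):
  0FD1
+ 0B40
  ----
  col 0: 1(1) + 0(0) + 0 (carry in) = 1 → 1(1), carry out 0
  col 1: D(13) + 4(4) + 0 (carry in) = 17 → 1(1), carry out 1
  col 2: F(15) + B(11) + 1 (carry in) = 27 → B(11), carry out 1
  col 3: 0(0) + 0(0) + 1 (carry in) = 1 → 1(1), carry out 0
Reading digits MSB→LSB: 1B11
Strip leading zeros: 1B11
= 0x1B11


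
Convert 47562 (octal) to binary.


Each octal digit → 3 binary bits:
  4 = 100
  7 = 111
  5 = 101
  6 = 110
  2 = 010
Concatenate: 100 111 101 110 010
= 100111101110010


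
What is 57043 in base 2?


Divide by 2 repeatedly:
57043 ÷ 2 = 28521 remainder 1
28521 ÷ 2 = 14260 remainder 1
14260 ÷ 2 = 7130 remainder 0
7130 ÷ 2 = 3565 remainder 0
3565 ÷ 2 = 1782 remainder 1
1782 ÷ 2 = 891 remainder 0
891 ÷ 2 = 445 remainder 1
445 ÷ 2 = 222 remainder 1
222 ÷ 2 = 111 remainder 0
111 ÷ 2 = 55 remainder 1
55 ÷ 2 = 27 remainder 1
27 ÷ 2 = 13 remainder 1
13 ÷ 2 = 6 remainder 1
6 ÷ 2 = 3 remainder 0
3 ÷ 2 = 1 remainder 1
1 ÷ 2 = 0 remainder 1
Reading remainders bottom-up:
= 1101111011010011


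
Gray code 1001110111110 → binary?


Gray code: 1001110111110
MSB stays the same: 1
Each subsequent bit = prev_binary XOR current_gray:
  B[1] = 1 XOR 0 = 1
  B[2] = 1 XOR 0 = 1
  B[3] = 1 XOR 1 = 0
  B[4] = 0 XOR 1 = 1
  B[5] = 1 XOR 1 = 0
  B[6] = 0 XOR 0 = 0
  B[7] = 0 XOR 1 = 1
  B[8] = 1 XOR 1 = 0
  B[9] = 0 XOR 1 = 1
  B[10] = 1 XOR 1 = 0
  B[11] = 0 XOR 1 = 1
  B[12] = 1 XOR 0 = 1
= 1110100101011 (7467 decimal)


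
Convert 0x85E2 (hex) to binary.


Each hex digit → 4 binary bits:
  8 = 1000
  5 = 0101
  E = 1110
  2 = 0010
Concatenate: 1000 0101 1110 0010
= 1000010111100010


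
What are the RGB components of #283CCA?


Hex: #283CCA
R = 28₁₆ = 40
G = 3C₁₆ = 60
B = CA₁₆ = 202
= RGB(40, 60, 202)


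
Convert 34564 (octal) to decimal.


Positional values:
Position 0: 4 × 8^0 = 4
Position 1: 6 × 8^1 = 48
Position 2: 5 × 8^2 = 320
Position 3: 4 × 8^3 = 2048
Position 4: 3 × 8^4 = 12288
Sum = 4 + 48 + 320 + 2048 + 12288
= 14708


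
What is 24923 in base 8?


Divide by 8 repeatedly:
24923 ÷ 8 = 3115 remainder 3
3115 ÷ 8 = 389 remainder 3
389 ÷ 8 = 48 remainder 5
48 ÷ 8 = 6 remainder 0
6 ÷ 8 = 0 remainder 6
Reading remainders bottom-up:
= 0o60533


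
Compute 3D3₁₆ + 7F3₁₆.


Align and add column by column (LSB to MSB, each column mod 16 with carry):
  03D3
+ 07F3
  ----
  col 0: 3(3) + 3(3) + 0 (carry in) = 6 → 6(6), carry out 0
  col 1: D(13) + F(15) + 0 (carry in) = 28 → C(12), carry out 1
  col 2: 3(3) + 7(7) + 1 (carry in) = 11 → B(11), carry out 0
  col 3: 0(0) + 0(0) + 0 (carry in) = 0 → 0(0), carry out 0
Reading digits MSB→LSB: 0BC6
Strip leading zeros: BC6
= 0xBC6


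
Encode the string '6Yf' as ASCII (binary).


String: '6Yf'  (3 characters)
Per-character ASCII lookup:
  '6': digits start at 48: '6' = 48 + 6 = 54 → 110110
  'Y': uppercase starts at 65: 'Y' = 65 + 24 = 89 → 1011001
  'f': lowercase starts at 97: 'f' = 97 + 5 = 102 → 1100110
= 110110 1011001 1100110


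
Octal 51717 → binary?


Each octal digit → 3 binary bits:
  5 = 101
  1 = 001
  7 = 111
  1 = 001
  7 = 111
Concatenate: 101 001 111 001 111
= 101001111001111


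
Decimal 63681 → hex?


Divide by 16 repeatedly:
63681 ÷ 16 = 3980 remainder 1 (1)
3980 ÷ 16 = 248 remainder 12 (C)
248 ÷ 16 = 15 remainder 8 (8)
15 ÷ 16 = 0 remainder 15 (F)
Reading remainders bottom-up:
= 0xF8C1


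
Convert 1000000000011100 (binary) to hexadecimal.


Group into 4-bit nibbles: 1000000000011100
  1000 = 8
  0000 = 0
  0001 = 1
  1100 = C
= 0x801C


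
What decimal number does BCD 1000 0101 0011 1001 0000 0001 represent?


Each 4-bit group → digit:
  1000 → 8
  0101 → 5
  0011 → 3
  1001 → 9
  0000 → 0
  0001 → 1
= 853901


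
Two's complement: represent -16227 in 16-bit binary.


Original: 0011111101100011
Step 1 - Invert all bits: 1100000010011100
Step 2 - Add 1: 1100000010011100 + 1
= 1100000010011101 (represents -16227)


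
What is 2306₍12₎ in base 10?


Positional values (base 12):
  6 × 12^0 = 6 × 1 = 6
  0 × 12^1 = 0 × 12 = 0
  3 × 12^2 = 3 × 144 = 432
  2 × 12^3 = 2 × 1728 = 3456
Sum = 6 + 0 + 432 + 3456
= 3894


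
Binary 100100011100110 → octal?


Group into 3-bit groups: 100100011100110
  100 = 4
  100 = 4
  011 = 3
  100 = 4
  110 = 6
= 0o44346


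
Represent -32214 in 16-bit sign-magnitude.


Sign bit: 1 (negative)
Magnitude: 32214 = 111110111010110
= 1111110111010110


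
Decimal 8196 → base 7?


Divide by 7 repeatedly:
8196 ÷ 7 = 1170 remainder 6
1170 ÷ 7 = 167 remainder 1
167 ÷ 7 = 23 remainder 6
23 ÷ 7 = 3 remainder 2
3 ÷ 7 = 0 remainder 3
Reading remainders bottom-up:
= 32616


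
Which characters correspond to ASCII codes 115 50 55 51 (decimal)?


Codes (decimal): 115 50 55 51
Per-code ASCII lookup:
  115  (range 97-122: lowercase, 115 - 97 = 18) → 's'
  50  (range 48-57: digits, 50 - 48 = 2) → '2'
  55  (range 48-57: digits, 55 - 48 = 7) → '7'
  51  (range 48-57: digits, 51 - 48 = 3) → '3'
= 's273'


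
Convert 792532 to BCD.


Each digit → 4-bit binary:
  7 → 0111
  9 → 1001
  2 → 0010
  5 → 0101
  3 → 0011
  2 → 0010
= 0111 1001 0010 0101 0011 0010


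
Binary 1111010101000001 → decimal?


Positional values:
Bit 0: 1 × 2^0 = 1
Bit 6: 1 × 2^6 = 64
Bit 8: 1 × 2^8 = 256
Bit 10: 1 × 2^10 = 1024
Bit 12: 1 × 2^12 = 4096
Bit 13: 1 × 2^13 = 8192
Bit 14: 1 × 2^14 = 16384
Bit 15: 1 × 2^15 = 32768
Sum = 1 + 64 + 256 + 1024 + 4096 + 8192 + 16384 + 32768
= 62785


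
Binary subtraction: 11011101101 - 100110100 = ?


Align and subtract column by column (LSB to MSB, borrowing when needed):
  11011101101
- 00100110100
  -----------
  col 0: (1 - 0 borrow-in) - 0 → 1 - 0 = 1, borrow out 0
  col 1: (0 - 0 borrow-in) - 0 → 0 - 0 = 0, borrow out 0
  col 2: (1 - 0 borrow-in) - 1 → 1 - 1 = 0, borrow out 0
  col 3: (1 - 0 borrow-in) - 0 → 1 - 0 = 1, borrow out 0
  col 4: (0 - 0 borrow-in) - 1 → borrow from next column: (0+2) - 1 = 1, borrow out 1
  col 5: (1 - 1 borrow-in) - 1 → borrow from next column: (0+2) - 1 = 1, borrow out 1
  col 6: (1 - 1 borrow-in) - 0 → 0 - 0 = 0, borrow out 0
  col 7: (1 - 0 borrow-in) - 0 → 1 - 0 = 1, borrow out 0
  col 8: (0 - 0 borrow-in) - 1 → borrow from next column: (0+2) - 1 = 1, borrow out 1
  col 9: (1 - 1 borrow-in) - 0 → 0 - 0 = 0, borrow out 0
  col 10: (1 - 0 borrow-in) - 0 → 1 - 0 = 1, borrow out 0
Reading bits MSB→LSB: 10110111001
Strip leading zeros: 10110111001
= 10110111001


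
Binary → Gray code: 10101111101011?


Binary: 10101111101011
Gray code: G = B XOR (B >> 1)
B >> 1 = 01010111110101
10101111101011 XOR 01010111110101:
  1 XOR 0 = 1
  0 XOR 1 = 1
  1 XOR 0 = 1
  0 XOR 1 = 1
  1 XOR 0 = 1
  1 XOR 1 = 0
  1 XOR 1 = 0
  1 XOR 1 = 0
  1 XOR 1 = 0
  0 XOR 1 = 1
  1 XOR 0 = 1
  0 XOR 1 = 1
  1 XOR 0 = 1
  1 XOR 1 = 0
= 11111000011110


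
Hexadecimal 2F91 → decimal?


Positional values:
Position 0: 1 × 16^0 = 1 × 1 = 1
Position 1: 9 × 16^1 = 9 × 16 = 144
Position 2: F × 16^2 = 15 × 256 = 3840
Position 3: 2 × 16^3 = 2 × 4096 = 8192
Sum = 1 + 144 + 3840 + 8192
= 12177


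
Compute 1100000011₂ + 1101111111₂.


Align and add column by column (LSB to MSB, carry propagating):
  01100000011
+ 01101111111
  -----------
  col 0: 1 + 1 + 0 (carry in) = 2 → bit 0, carry out 1
  col 1: 1 + 1 + 1 (carry in) = 3 → bit 1, carry out 1
  col 2: 0 + 1 + 1 (carry in) = 2 → bit 0, carry out 1
  col 3: 0 + 1 + 1 (carry in) = 2 → bit 0, carry out 1
  col 4: 0 + 1 + 1 (carry in) = 2 → bit 0, carry out 1
  col 5: 0 + 1 + 1 (carry in) = 2 → bit 0, carry out 1
  col 6: 0 + 1 + 1 (carry in) = 2 → bit 0, carry out 1
  col 7: 0 + 0 + 1 (carry in) = 1 → bit 1, carry out 0
  col 8: 1 + 1 + 0 (carry in) = 2 → bit 0, carry out 1
  col 9: 1 + 1 + 1 (carry in) = 3 → bit 1, carry out 1
  col 10: 0 + 0 + 1 (carry in) = 1 → bit 1, carry out 0
Reading bits MSB→LSB: 11010000010
Strip leading zeros: 11010000010
= 11010000010


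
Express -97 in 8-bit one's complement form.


Original: 01100001
Invert all bits:
  bit 0: 0 → 1
  bit 1: 1 → 0
  bit 2: 1 → 0
  bit 3: 0 → 1
  bit 4: 0 → 1
  bit 5: 0 → 1
  bit 6: 0 → 1
  bit 7: 1 → 0
= 10011110


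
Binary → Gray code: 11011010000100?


Binary: 11011010000100
Gray code: G = B XOR (B >> 1)
B >> 1 = 01101101000010
11011010000100 XOR 01101101000010:
  1 XOR 0 = 1
  1 XOR 1 = 0
  0 XOR 1 = 1
  1 XOR 0 = 1
  1 XOR 1 = 0
  0 XOR 1 = 1
  1 XOR 0 = 1
  0 XOR 1 = 1
  0 XOR 0 = 0
  0 XOR 0 = 0
  0 XOR 0 = 0
  1 XOR 0 = 1
  0 XOR 1 = 1
  0 XOR 0 = 0
= 10110111000110


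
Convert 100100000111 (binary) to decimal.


Positional values:
Bit 0: 1 × 2^0 = 1
Bit 1: 1 × 2^1 = 2
Bit 2: 1 × 2^2 = 4
Bit 8: 1 × 2^8 = 256
Bit 11: 1 × 2^11 = 2048
Sum = 1 + 2 + 4 + 256 + 2048
= 2311


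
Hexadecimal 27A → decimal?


Positional values:
Position 0: A × 16^0 = 10 × 1 = 10
Position 1: 7 × 16^1 = 7 × 16 = 112
Position 2: 2 × 16^2 = 2 × 256 = 512
Sum = 10 + 112 + 512
= 634


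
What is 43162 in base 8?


Divide by 8 repeatedly:
43162 ÷ 8 = 5395 remainder 2
5395 ÷ 8 = 674 remainder 3
674 ÷ 8 = 84 remainder 2
84 ÷ 8 = 10 remainder 4
10 ÷ 8 = 1 remainder 2
1 ÷ 8 = 0 remainder 1
Reading remainders bottom-up:
= 0o124232


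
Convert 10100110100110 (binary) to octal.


Group into 3-bit groups: 010100110100110
  010 = 2
  100 = 4
  110 = 6
  100 = 4
  110 = 6
= 0o24646


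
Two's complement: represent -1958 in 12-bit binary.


Original: 011110100110
Step 1 - Invert all bits: 100001011001
Step 2 - Add 1: 100001011001 + 1
= 100001011010 (represents -1958)


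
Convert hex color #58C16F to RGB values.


Hex: #58C16F
R = 58₁₆ = 88
G = C1₁₆ = 193
B = 6F₁₆ = 111
= RGB(88, 193, 111)


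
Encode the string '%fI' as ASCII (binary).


String: '%fI'  (3 characters)
Per-character ASCII lookup:
  '%': special character: '%' = 37 → 100101
  'f': lowercase starts at 97: 'f' = 97 + 5 = 102 → 1100110
  'I': uppercase starts at 65: 'I' = 65 + 8 = 73 → 1001001
= 100101 1100110 1001001


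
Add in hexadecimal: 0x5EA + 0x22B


Align and add column by column (LSB to MSB, each column mod 16 with carry):
  05EA
+ 022B
  ----
  col 0: A(10) + B(11) + 0 (carry in) = 21 → 5(5), carry out 1
  col 1: E(14) + 2(2) + 1 (carry in) = 17 → 1(1), carry out 1
  col 2: 5(5) + 2(2) + 1 (carry in) = 8 → 8(8), carry out 0
  col 3: 0(0) + 0(0) + 0 (carry in) = 0 → 0(0), carry out 0
Reading digits MSB→LSB: 0815
Strip leading zeros: 815
= 0x815


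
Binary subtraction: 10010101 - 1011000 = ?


Align and subtract column by column (LSB to MSB, borrowing when needed):
  10010101
- 01011000
  --------
  col 0: (1 - 0 borrow-in) - 0 → 1 - 0 = 1, borrow out 0
  col 1: (0 - 0 borrow-in) - 0 → 0 - 0 = 0, borrow out 0
  col 2: (1 - 0 borrow-in) - 0 → 1 - 0 = 1, borrow out 0
  col 3: (0 - 0 borrow-in) - 1 → borrow from next column: (0+2) - 1 = 1, borrow out 1
  col 4: (1 - 1 borrow-in) - 1 → borrow from next column: (0+2) - 1 = 1, borrow out 1
  col 5: (0 - 1 borrow-in) - 0 → borrow from next column: (-1+2) - 0 = 1, borrow out 1
  col 6: (0 - 1 borrow-in) - 1 → borrow from next column: (-1+2) - 1 = 0, borrow out 1
  col 7: (1 - 1 borrow-in) - 0 → 0 - 0 = 0, borrow out 0
Reading bits MSB→LSB: 00111101
Strip leading zeros: 111101
= 111101


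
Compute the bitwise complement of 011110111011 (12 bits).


Original: 011110111011
Invert all bits:
  bit 0: 0 → 1
  bit 1: 1 → 0
  bit 2: 1 → 0
  bit 3: 1 → 0
  bit 4: 1 → 0
  bit 5: 0 → 1
  bit 6: 1 → 0
  bit 7: 1 → 0
  bit 8: 1 → 0
  bit 9: 0 → 1
  bit 10: 1 → 0
  bit 11: 1 → 0
= 100001000100


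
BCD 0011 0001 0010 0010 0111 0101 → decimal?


Each 4-bit group → digit:
  0011 → 3
  0001 → 1
  0010 → 2
  0010 → 2
  0111 → 7
  0101 → 5
= 312275


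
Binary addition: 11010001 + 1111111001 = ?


Align and add column by column (LSB to MSB, carry propagating):
  00011010001
+ 01111111001
  -----------
  col 0: 1 + 1 + 0 (carry in) = 2 → bit 0, carry out 1
  col 1: 0 + 0 + 1 (carry in) = 1 → bit 1, carry out 0
  col 2: 0 + 0 + 0 (carry in) = 0 → bit 0, carry out 0
  col 3: 0 + 1 + 0 (carry in) = 1 → bit 1, carry out 0
  col 4: 1 + 1 + 0 (carry in) = 2 → bit 0, carry out 1
  col 5: 0 + 1 + 1 (carry in) = 2 → bit 0, carry out 1
  col 6: 1 + 1 + 1 (carry in) = 3 → bit 1, carry out 1
  col 7: 1 + 1 + 1 (carry in) = 3 → bit 1, carry out 1
  col 8: 0 + 1 + 1 (carry in) = 2 → bit 0, carry out 1
  col 9: 0 + 1 + 1 (carry in) = 2 → bit 0, carry out 1
  col 10: 0 + 0 + 1 (carry in) = 1 → bit 1, carry out 0
Reading bits MSB→LSB: 10011001010
Strip leading zeros: 10011001010
= 10011001010


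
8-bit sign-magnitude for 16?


Sign bit: 0 (positive)
Magnitude: 16 = 0010000
= 00010000


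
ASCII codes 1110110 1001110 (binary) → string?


Codes (binary): 1110110 1001110
Per-code ASCII lookup:
  1110110 = 118  (range 97-122: lowercase, 118 - 97 = 21) → 'v'
  1001110 = 78  (range 65-90: uppercase, 78 - 65 = 13) → 'N'
= 'vN'


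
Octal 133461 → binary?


Each octal digit → 3 binary bits:
  1 = 001
  3 = 011
  3 = 011
  4 = 100
  6 = 110
  1 = 001
Concatenate: 001 011 011 100 110 001
= 001011011100110001


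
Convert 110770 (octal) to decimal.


Positional values:
Position 0: 0 × 8^0 = 0
Position 1: 7 × 8^1 = 56
Position 2: 7 × 8^2 = 448
Position 3: 0 × 8^3 = 0
Position 4: 1 × 8^4 = 4096
Position 5: 1 × 8^5 = 32768
Sum = 0 + 56 + 448 + 0 + 4096 + 32768
= 37368


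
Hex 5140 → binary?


Each hex digit → 4 binary bits:
  5 = 0101
  1 = 0001
  4 = 0100
  0 = 0000
Concatenate: 0101 0001 0100 0000
= 0101000101000000


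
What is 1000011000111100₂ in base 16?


Group into 4-bit nibbles: 1000011000111100
  1000 = 8
  0110 = 6
  0011 = 3
  1100 = C
= 0x863C


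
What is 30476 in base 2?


Divide by 2 repeatedly:
30476 ÷ 2 = 15238 remainder 0
15238 ÷ 2 = 7619 remainder 0
7619 ÷ 2 = 3809 remainder 1
3809 ÷ 2 = 1904 remainder 1
1904 ÷ 2 = 952 remainder 0
952 ÷ 2 = 476 remainder 0
476 ÷ 2 = 238 remainder 0
238 ÷ 2 = 119 remainder 0
119 ÷ 2 = 59 remainder 1
59 ÷ 2 = 29 remainder 1
29 ÷ 2 = 14 remainder 1
14 ÷ 2 = 7 remainder 0
7 ÷ 2 = 3 remainder 1
3 ÷ 2 = 1 remainder 1
1 ÷ 2 = 0 remainder 1
Reading remainders bottom-up:
= 111011100001100


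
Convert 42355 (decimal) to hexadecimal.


Divide by 16 repeatedly:
42355 ÷ 16 = 2647 remainder 3 (3)
2647 ÷ 16 = 165 remainder 7 (7)
165 ÷ 16 = 10 remainder 5 (5)
10 ÷ 16 = 0 remainder 10 (A)
Reading remainders bottom-up:
= 0xA573


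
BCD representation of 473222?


Each digit → 4-bit binary:
  4 → 0100
  7 → 0111
  3 → 0011
  2 → 0010
  2 → 0010
  2 → 0010
= 0100 0111 0011 0010 0010 0010


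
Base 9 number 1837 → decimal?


Positional values (base 9):
  7 × 9^0 = 7 × 1 = 7
  3 × 9^1 = 3 × 9 = 27
  8 × 9^2 = 8 × 81 = 648
  1 × 9^3 = 1 × 729 = 729
Sum = 7 + 27 + 648 + 729
= 1411


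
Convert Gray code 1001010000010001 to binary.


Gray code: 1001010000010001
MSB stays the same: 1
Each subsequent bit = prev_binary XOR current_gray:
  B[1] = 1 XOR 0 = 1
  B[2] = 1 XOR 0 = 1
  B[3] = 1 XOR 1 = 0
  B[4] = 0 XOR 0 = 0
  B[5] = 0 XOR 1 = 1
  B[6] = 1 XOR 0 = 1
  B[7] = 1 XOR 0 = 1
  B[8] = 1 XOR 0 = 1
  B[9] = 1 XOR 0 = 1
  B[10] = 1 XOR 0 = 1
  B[11] = 1 XOR 1 = 0
  B[12] = 0 XOR 0 = 0
  B[13] = 0 XOR 0 = 0
  B[14] = 0 XOR 0 = 0
  B[15] = 0 XOR 1 = 1
= 1110011111100001 (59361 decimal)


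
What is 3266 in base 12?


Divide by 12 repeatedly:
3266 ÷ 12 = 272 remainder 2
272 ÷ 12 = 22 remainder 8
22 ÷ 12 = 1 remainder 10
1 ÷ 12 = 0 remainder 1
Reading remainders bottom-up:
= 1A82


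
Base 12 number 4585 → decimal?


Positional values (base 12):
  5 × 12^0 = 5 × 1 = 5
  8 × 12^1 = 8 × 12 = 96
  5 × 12^2 = 5 × 144 = 720
  4 × 12^3 = 4 × 1728 = 6912
Sum = 5 + 96 + 720 + 6912
= 7733


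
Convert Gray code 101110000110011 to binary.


Gray code: 101110000110011
MSB stays the same: 1
Each subsequent bit = prev_binary XOR current_gray:
  B[1] = 1 XOR 0 = 1
  B[2] = 1 XOR 1 = 0
  B[3] = 0 XOR 1 = 1
  B[4] = 1 XOR 1 = 0
  B[5] = 0 XOR 0 = 0
  B[6] = 0 XOR 0 = 0
  B[7] = 0 XOR 0 = 0
  B[8] = 0 XOR 0 = 0
  B[9] = 0 XOR 1 = 1
  B[10] = 1 XOR 1 = 0
  B[11] = 0 XOR 0 = 0
  B[12] = 0 XOR 0 = 0
  B[13] = 0 XOR 1 = 1
  B[14] = 1 XOR 1 = 0
= 110100000100010 (26658 decimal)


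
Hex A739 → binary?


Each hex digit → 4 binary bits:
  A = 1010
  7 = 0111
  3 = 0011
  9 = 1001
Concatenate: 1010 0111 0011 1001
= 1010011100111001


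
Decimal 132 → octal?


Divide by 8 repeatedly:
132 ÷ 8 = 16 remainder 4
16 ÷ 8 = 2 remainder 0
2 ÷ 8 = 0 remainder 2
Reading remainders bottom-up:
= 0o204


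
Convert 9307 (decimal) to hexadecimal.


Divide by 16 repeatedly:
9307 ÷ 16 = 581 remainder 11 (B)
581 ÷ 16 = 36 remainder 5 (5)
36 ÷ 16 = 2 remainder 4 (4)
2 ÷ 16 = 0 remainder 2 (2)
Reading remainders bottom-up:
= 0x245B


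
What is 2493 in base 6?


Divide by 6 repeatedly:
2493 ÷ 6 = 415 remainder 3
415 ÷ 6 = 69 remainder 1
69 ÷ 6 = 11 remainder 3
11 ÷ 6 = 1 remainder 5
1 ÷ 6 = 0 remainder 1
Reading remainders bottom-up:
= 15313


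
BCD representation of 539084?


Each digit → 4-bit binary:
  5 → 0101
  3 → 0011
  9 → 1001
  0 → 0000
  8 → 1000
  4 → 0100
= 0101 0011 1001 0000 1000 0100


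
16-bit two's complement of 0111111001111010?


Original: 0111111001111010
Step 1 - Invert all bits: 1000000110000101
Step 2 - Add 1: 1000000110000101 + 1
= 1000000110000110 (represents -32378)


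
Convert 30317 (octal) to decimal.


Positional values:
Position 0: 7 × 8^0 = 7
Position 1: 1 × 8^1 = 8
Position 2: 3 × 8^2 = 192
Position 3: 0 × 8^3 = 0
Position 4: 3 × 8^4 = 12288
Sum = 7 + 8 + 192 + 0 + 12288
= 12495


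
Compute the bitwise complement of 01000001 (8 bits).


Original: 01000001
Invert all bits:
  bit 0: 0 → 1
  bit 1: 1 → 0
  bit 2: 0 → 1
  bit 3: 0 → 1
  bit 4: 0 → 1
  bit 5: 0 → 1
  bit 6: 0 → 1
  bit 7: 1 → 0
= 10111110


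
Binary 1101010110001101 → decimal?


Positional values:
Bit 0: 1 × 2^0 = 1
Bit 2: 1 × 2^2 = 4
Bit 3: 1 × 2^3 = 8
Bit 7: 1 × 2^7 = 128
Bit 8: 1 × 2^8 = 256
Bit 10: 1 × 2^10 = 1024
Bit 12: 1 × 2^12 = 4096
Bit 14: 1 × 2^14 = 16384
Bit 15: 1 × 2^15 = 32768
Sum = 1 + 4 + 8 + 128 + 256 + 1024 + 4096 + 16384 + 32768
= 54669


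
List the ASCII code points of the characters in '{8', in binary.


String: '{8'  (2 characters)
Per-character ASCII lookup:
  '{': special character: '{' = 123 → 1111011
  '8': digits start at 48: '8' = 48 + 8 = 56 → 111000
= 1111011 111000


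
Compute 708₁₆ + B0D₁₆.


Align and add column by column (LSB to MSB, each column mod 16 with carry):
  0708
+ 0B0D
  ----
  col 0: 8(8) + D(13) + 0 (carry in) = 21 → 5(5), carry out 1
  col 1: 0(0) + 0(0) + 1 (carry in) = 1 → 1(1), carry out 0
  col 2: 7(7) + B(11) + 0 (carry in) = 18 → 2(2), carry out 1
  col 3: 0(0) + 0(0) + 1 (carry in) = 1 → 1(1), carry out 0
Reading digits MSB→LSB: 1215
Strip leading zeros: 1215
= 0x1215


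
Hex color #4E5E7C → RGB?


Hex: #4E5E7C
R = 4E₁₆ = 78
G = 5E₁₆ = 94
B = 7C₁₆ = 124
= RGB(78, 94, 124)


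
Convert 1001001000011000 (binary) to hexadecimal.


Group into 4-bit nibbles: 1001001000011000
  1001 = 9
  0010 = 2
  0001 = 1
  1000 = 8
= 0x9218


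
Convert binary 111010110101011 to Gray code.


Binary: 111010110101011
Gray code: G = B XOR (B >> 1)
B >> 1 = 011101011010101
111010110101011 XOR 011101011010101:
  1 XOR 0 = 1
  1 XOR 1 = 0
  1 XOR 1 = 0
  0 XOR 1 = 1
  1 XOR 0 = 1
  0 XOR 1 = 1
  1 XOR 0 = 1
  1 XOR 1 = 0
  0 XOR 1 = 1
  1 XOR 0 = 1
  0 XOR 1 = 1
  1 XOR 0 = 1
  0 XOR 1 = 1
  1 XOR 0 = 1
  1 XOR 1 = 0
= 100111101111110


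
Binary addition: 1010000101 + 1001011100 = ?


Align and add column by column (LSB to MSB, carry propagating):
  01010000101
+ 01001011100
  -----------
  col 0: 1 + 0 + 0 (carry in) = 1 → bit 1, carry out 0
  col 1: 0 + 0 + 0 (carry in) = 0 → bit 0, carry out 0
  col 2: 1 + 1 + 0 (carry in) = 2 → bit 0, carry out 1
  col 3: 0 + 1 + 1 (carry in) = 2 → bit 0, carry out 1
  col 4: 0 + 1 + 1 (carry in) = 2 → bit 0, carry out 1
  col 5: 0 + 0 + 1 (carry in) = 1 → bit 1, carry out 0
  col 6: 0 + 1 + 0 (carry in) = 1 → bit 1, carry out 0
  col 7: 1 + 0 + 0 (carry in) = 1 → bit 1, carry out 0
  col 8: 0 + 0 + 0 (carry in) = 0 → bit 0, carry out 0
  col 9: 1 + 1 + 0 (carry in) = 2 → bit 0, carry out 1
  col 10: 0 + 0 + 1 (carry in) = 1 → bit 1, carry out 0
Reading bits MSB→LSB: 10011100001
Strip leading zeros: 10011100001
= 10011100001


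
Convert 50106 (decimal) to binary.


Divide by 2 repeatedly:
50106 ÷ 2 = 25053 remainder 0
25053 ÷ 2 = 12526 remainder 1
12526 ÷ 2 = 6263 remainder 0
6263 ÷ 2 = 3131 remainder 1
3131 ÷ 2 = 1565 remainder 1
1565 ÷ 2 = 782 remainder 1
782 ÷ 2 = 391 remainder 0
391 ÷ 2 = 195 remainder 1
195 ÷ 2 = 97 remainder 1
97 ÷ 2 = 48 remainder 1
48 ÷ 2 = 24 remainder 0
24 ÷ 2 = 12 remainder 0
12 ÷ 2 = 6 remainder 0
6 ÷ 2 = 3 remainder 0
3 ÷ 2 = 1 remainder 1
1 ÷ 2 = 0 remainder 1
Reading remainders bottom-up:
= 1100001110111010


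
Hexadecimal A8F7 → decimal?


Positional values:
Position 0: 7 × 16^0 = 7 × 1 = 7
Position 1: F × 16^1 = 15 × 16 = 240
Position 2: 8 × 16^2 = 8 × 256 = 2048
Position 3: A × 16^3 = 10 × 4096 = 40960
Sum = 7 + 240 + 2048 + 40960
= 43255


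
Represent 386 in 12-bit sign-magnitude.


Sign bit: 0 (positive)
Magnitude: 386 = 00110000010
= 000110000010


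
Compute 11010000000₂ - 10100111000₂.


Align and subtract column by column (LSB to MSB, borrowing when needed):
  11010000000
- 10100111000
  -----------
  col 0: (0 - 0 borrow-in) - 0 → 0 - 0 = 0, borrow out 0
  col 1: (0 - 0 borrow-in) - 0 → 0 - 0 = 0, borrow out 0
  col 2: (0 - 0 borrow-in) - 0 → 0 - 0 = 0, borrow out 0
  col 3: (0 - 0 borrow-in) - 1 → borrow from next column: (0+2) - 1 = 1, borrow out 1
  col 4: (0 - 1 borrow-in) - 1 → borrow from next column: (-1+2) - 1 = 0, borrow out 1
  col 5: (0 - 1 borrow-in) - 1 → borrow from next column: (-1+2) - 1 = 0, borrow out 1
  col 6: (0 - 1 borrow-in) - 0 → borrow from next column: (-1+2) - 0 = 1, borrow out 1
  col 7: (1 - 1 borrow-in) - 0 → 0 - 0 = 0, borrow out 0
  col 8: (0 - 0 borrow-in) - 1 → borrow from next column: (0+2) - 1 = 1, borrow out 1
  col 9: (1 - 1 borrow-in) - 0 → 0 - 0 = 0, borrow out 0
  col 10: (1 - 0 borrow-in) - 1 → 1 - 1 = 0, borrow out 0
Reading bits MSB→LSB: 00101001000
Strip leading zeros: 101001000
= 101001000


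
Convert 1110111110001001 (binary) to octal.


Group into 3-bit groups: 001110111110001001
  001 = 1
  110 = 6
  111 = 7
  110 = 6
  001 = 1
  001 = 1
= 0o167611


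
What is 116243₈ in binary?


Each octal digit → 3 binary bits:
  1 = 001
  1 = 001
  6 = 110
  2 = 010
  4 = 100
  3 = 011
Concatenate: 001 001 110 010 100 011
= 001001110010100011


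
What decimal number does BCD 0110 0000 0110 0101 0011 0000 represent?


Each 4-bit group → digit:
  0110 → 6
  0000 → 0
  0110 → 6
  0101 → 5
  0011 → 3
  0000 → 0
= 606530


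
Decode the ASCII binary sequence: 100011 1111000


Codes (binary): 100011 1111000
Per-code ASCII lookup:
  100011 = 35  (special character) → '#'
  1111000 = 120  (range 97-122: lowercase, 120 - 97 = 23) → 'x'
= '#x'


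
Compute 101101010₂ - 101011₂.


Align and subtract column by column (LSB to MSB, borrowing when needed):
  101101010
- 000101011
  ---------
  col 0: (0 - 0 borrow-in) - 1 → borrow from next column: (0+2) - 1 = 1, borrow out 1
  col 1: (1 - 1 borrow-in) - 1 → borrow from next column: (0+2) - 1 = 1, borrow out 1
  col 2: (0 - 1 borrow-in) - 0 → borrow from next column: (-1+2) - 0 = 1, borrow out 1
  col 3: (1 - 1 borrow-in) - 1 → borrow from next column: (0+2) - 1 = 1, borrow out 1
  col 4: (0 - 1 borrow-in) - 0 → borrow from next column: (-1+2) - 0 = 1, borrow out 1
  col 5: (1 - 1 borrow-in) - 1 → borrow from next column: (0+2) - 1 = 1, borrow out 1
  col 6: (1 - 1 borrow-in) - 0 → 0 - 0 = 0, borrow out 0
  col 7: (0 - 0 borrow-in) - 0 → 0 - 0 = 0, borrow out 0
  col 8: (1 - 0 borrow-in) - 0 → 1 - 0 = 1, borrow out 0
Reading bits MSB→LSB: 100111111
Strip leading zeros: 100111111
= 100111111


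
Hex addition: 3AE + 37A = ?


Align and add column by column (LSB to MSB, each column mod 16 with carry):
  03AE
+ 037A
  ----
  col 0: E(14) + A(10) + 0 (carry in) = 24 → 8(8), carry out 1
  col 1: A(10) + 7(7) + 1 (carry in) = 18 → 2(2), carry out 1
  col 2: 3(3) + 3(3) + 1 (carry in) = 7 → 7(7), carry out 0
  col 3: 0(0) + 0(0) + 0 (carry in) = 0 → 0(0), carry out 0
Reading digits MSB→LSB: 0728
Strip leading zeros: 728
= 0x728


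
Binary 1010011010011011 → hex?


Group into 4-bit nibbles: 1010011010011011
  1010 = A
  0110 = 6
  1001 = 9
  1011 = B
= 0xA69B


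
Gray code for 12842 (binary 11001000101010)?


Binary: 11001000101010
Gray code: G = B XOR (B >> 1)
B >> 1 = 01100100010101
11001000101010 XOR 01100100010101:
  1 XOR 0 = 1
  1 XOR 1 = 0
  0 XOR 1 = 1
  0 XOR 0 = 0
  1 XOR 0 = 1
  0 XOR 1 = 1
  0 XOR 0 = 0
  0 XOR 0 = 0
  1 XOR 0 = 1
  0 XOR 1 = 1
  1 XOR 0 = 1
  0 XOR 1 = 1
  1 XOR 0 = 1
  0 XOR 1 = 1
= 10101100111111


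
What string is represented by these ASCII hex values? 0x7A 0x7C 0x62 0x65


Codes (hex): 0x7A 0x7C 0x62 0x65
Per-code ASCII lookup:
  0x7A = 122  (range 97-122: lowercase, 122 - 97 = 25) → 'z'
  0x7C = 124  (special character) → '|'
  0x62 = 98  (range 97-122: lowercase, 98 - 97 = 1) → 'b'
  0x65 = 101  (range 97-122: lowercase, 101 - 97 = 4) → 'e'
= 'z|be'


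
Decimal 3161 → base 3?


Divide by 3 repeatedly:
3161 ÷ 3 = 1053 remainder 2
1053 ÷ 3 = 351 remainder 0
351 ÷ 3 = 117 remainder 0
117 ÷ 3 = 39 remainder 0
39 ÷ 3 = 13 remainder 0
13 ÷ 3 = 4 remainder 1
4 ÷ 3 = 1 remainder 1
1 ÷ 3 = 0 remainder 1
Reading remainders bottom-up:
= 11100002


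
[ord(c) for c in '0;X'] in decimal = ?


String: '0;X'  (3 characters)
Per-character ASCII lookup:
  '0': digits start at 48: '0' = 48 + 0 = 48
  ';': special character: ';' = 59
  'X': uppercase starts at 65: 'X' = 65 + 23 = 88
= 48 59 88


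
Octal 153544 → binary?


Each octal digit → 3 binary bits:
  1 = 001
  5 = 101
  3 = 011
  5 = 101
  4 = 100
  4 = 100
Concatenate: 001 101 011 101 100 100
= 001101011101100100


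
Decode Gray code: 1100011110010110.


Gray code: 1100011110010110
MSB stays the same: 1
Each subsequent bit = prev_binary XOR current_gray:
  B[1] = 1 XOR 1 = 0
  B[2] = 0 XOR 0 = 0
  B[3] = 0 XOR 0 = 0
  B[4] = 0 XOR 0 = 0
  B[5] = 0 XOR 1 = 1
  B[6] = 1 XOR 1 = 0
  B[7] = 0 XOR 1 = 1
  B[8] = 1 XOR 1 = 0
  B[9] = 0 XOR 0 = 0
  B[10] = 0 XOR 0 = 0
  B[11] = 0 XOR 1 = 1
  B[12] = 1 XOR 0 = 1
  B[13] = 1 XOR 1 = 0
  B[14] = 0 XOR 1 = 1
  B[15] = 1 XOR 0 = 1
= 1000010100011011 (34075 decimal)


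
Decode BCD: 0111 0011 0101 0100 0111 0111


Each 4-bit group → digit:
  0111 → 7
  0011 → 3
  0101 → 5
  0100 → 4
  0111 → 7
  0111 → 7
= 735477


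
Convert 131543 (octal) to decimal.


Positional values:
Position 0: 3 × 8^0 = 3
Position 1: 4 × 8^1 = 32
Position 2: 5 × 8^2 = 320
Position 3: 1 × 8^3 = 512
Position 4: 3 × 8^4 = 12288
Position 5: 1 × 8^5 = 32768
Sum = 3 + 32 + 320 + 512 + 12288 + 32768
= 45923


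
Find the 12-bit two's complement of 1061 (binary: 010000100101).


Original: 010000100101
Step 1 - Invert all bits: 101111011010
Step 2 - Add 1: 101111011010 + 1
= 101111011011 (represents -1061)


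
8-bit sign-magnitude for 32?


Sign bit: 0 (positive)
Magnitude: 32 = 0100000
= 00100000


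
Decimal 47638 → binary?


Divide by 2 repeatedly:
47638 ÷ 2 = 23819 remainder 0
23819 ÷ 2 = 11909 remainder 1
11909 ÷ 2 = 5954 remainder 1
5954 ÷ 2 = 2977 remainder 0
2977 ÷ 2 = 1488 remainder 1
1488 ÷ 2 = 744 remainder 0
744 ÷ 2 = 372 remainder 0
372 ÷ 2 = 186 remainder 0
186 ÷ 2 = 93 remainder 0
93 ÷ 2 = 46 remainder 1
46 ÷ 2 = 23 remainder 0
23 ÷ 2 = 11 remainder 1
11 ÷ 2 = 5 remainder 1
5 ÷ 2 = 2 remainder 1
2 ÷ 2 = 1 remainder 0
1 ÷ 2 = 0 remainder 1
Reading remainders bottom-up:
= 1011101000010110


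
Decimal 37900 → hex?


Divide by 16 repeatedly:
37900 ÷ 16 = 2368 remainder 12 (C)
2368 ÷ 16 = 148 remainder 0 (0)
148 ÷ 16 = 9 remainder 4 (4)
9 ÷ 16 = 0 remainder 9 (9)
Reading remainders bottom-up:
= 0x940C


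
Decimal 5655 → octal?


Divide by 8 repeatedly:
5655 ÷ 8 = 706 remainder 7
706 ÷ 8 = 88 remainder 2
88 ÷ 8 = 11 remainder 0
11 ÷ 8 = 1 remainder 3
1 ÷ 8 = 0 remainder 1
Reading remainders bottom-up:
= 0o13027


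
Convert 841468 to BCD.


Each digit → 4-bit binary:
  8 → 1000
  4 → 0100
  1 → 0001
  4 → 0100
  6 → 0110
  8 → 1000
= 1000 0100 0001 0100 0110 1000


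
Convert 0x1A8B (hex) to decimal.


Positional values:
Position 0: B × 16^0 = 11 × 1 = 11
Position 1: 8 × 16^1 = 8 × 16 = 128
Position 2: A × 16^2 = 10 × 256 = 2560
Position 3: 1 × 16^3 = 1 × 4096 = 4096
Sum = 11 + 128 + 2560 + 4096
= 6795


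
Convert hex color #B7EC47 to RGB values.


Hex: #B7EC47
R = B7₁₆ = 183
G = EC₁₆ = 236
B = 47₁₆ = 71
= RGB(183, 236, 71)


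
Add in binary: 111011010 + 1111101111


Align and add column by column (LSB to MSB, carry propagating):
  00111011010
+ 01111101111
  -----------
  col 0: 0 + 1 + 0 (carry in) = 1 → bit 1, carry out 0
  col 1: 1 + 1 + 0 (carry in) = 2 → bit 0, carry out 1
  col 2: 0 + 1 + 1 (carry in) = 2 → bit 0, carry out 1
  col 3: 1 + 1 + 1 (carry in) = 3 → bit 1, carry out 1
  col 4: 1 + 0 + 1 (carry in) = 2 → bit 0, carry out 1
  col 5: 0 + 1 + 1 (carry in) = 2 → bit 0, carry out 1
  col 6: 1 + 1 + 1 (carry in) = 3 → bit 1, carry out 1
  col 7: 1 + 1 + 1 (carry in) = 3 → bit 1, carry out 1
  col 8: 1 + 1 + 1 (carry in) = 3 → bit 1, carry out 1
  col 9: 0 + 1 + 1 (carry in) = 2 → bit 0, carry out 1
  col 10: 0 + 0 + 1 (carry in) = 1 → bit 1, carry out 0
Reading bits MSB→LSB: 10111001001
Strip leading zeros: 10111001001
= 10111001001


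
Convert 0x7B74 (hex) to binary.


Each hex digit → 4 binary bits:
  7 = 0111
  B = 1011
  7 = 0111
  4 = 0100
Concatenate: 0111 1011 0111 0100
= 0111101101110100


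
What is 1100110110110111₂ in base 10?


Positional values:
Bit 0: 1 × 2^0 = 1
Bit 1: 1 × 2^1 = 2
Bit 2: 1 × 2^2 = 4
Bit 4: 1 × 2^4 = 16
Bit 5: 1 × 2^5 = 32
Bit 7: 1 × 2^7 = 128
Bit 8: 1 × 2^8 = 256
Bit 10: 1 × 2^10 = 1024
Bit 11: 1 × 2^11 = 2048
Bit 14: 1 × 2^14 = 16384
Bit 15: 1 × 2^15 = 32768
Sum = 1 + 2 + 4 + 16 + 32 + 128 + 256 + 1024 + 2048 + 16384 + 32768
= 52663
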